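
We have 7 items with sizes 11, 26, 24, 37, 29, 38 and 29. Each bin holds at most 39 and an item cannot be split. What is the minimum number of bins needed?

6

Total = 38 + 37 + 29 + 29 + 26 + 24 + 11 = 194.
Lower bound: ⌈194/39⌉ = 5 bins.
Also, 6 items each exceed 39/2, and no two of those can share a bin, so at least 6 bins are needed.
A packing using 6 bins:
  bin 1: 38 = 38
  bin 2: 37 = 37
  bin 3: 29 = 29
  bin 4: 29 = 29
  bin 5: 26 + 11 = 37
  bin 6: 24 = 24
This matches the lower bound, so 6 is optimal.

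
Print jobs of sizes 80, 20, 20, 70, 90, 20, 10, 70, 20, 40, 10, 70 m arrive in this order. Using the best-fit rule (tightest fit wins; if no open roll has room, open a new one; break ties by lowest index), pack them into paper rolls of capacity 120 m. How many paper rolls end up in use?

5

  80 → roll 1 (new)  [load 80/120]
  20 → roll 1  [load 100/120]
  20 → roll 1  [load 120/120]
  70 → roll 2 (new)  [load 70/120]
  90 → roll 3 (new)  [load 90/120]
  20 → roll 3  [load 110/120]
  10 → roll 3  [load 120/120]
  70 → roll 4 (new)  [load 70/120]
  20 → roll 2  [load 90/120]
  40 → roll 4  [load 110/120]
  10 → roll 4  [load 120/120]
  70 → roll 5 (new)  [load 70/120]
5 paper rolls opened.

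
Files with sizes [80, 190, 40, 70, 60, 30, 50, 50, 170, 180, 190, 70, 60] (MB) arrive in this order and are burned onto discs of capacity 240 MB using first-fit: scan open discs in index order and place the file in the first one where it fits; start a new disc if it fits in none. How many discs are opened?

  80 → disc 1 (new)  [load 80/240]
  190 → disc 2 (new)  [load 190/240]
  40 → disc 1  [load 120/240]
  70 → disc 1  [load 190/240]
  60 → disc 3 (new)  [load 60/240]
  30 → disc 1  [load 220/240]
  50 → disc 2  [load 240/240]
  50 → disc 3  [load 110/240]
  170 → disc 4 (new)  [load 170/240]
  180 → disc 5 (new)  [load 180/240]
  190 → disc 6 (new)  [load 190/240]
  70 → disc 3  [load 180/240]
  60 → disc 3  [load 240/240]
6 discs opened.

6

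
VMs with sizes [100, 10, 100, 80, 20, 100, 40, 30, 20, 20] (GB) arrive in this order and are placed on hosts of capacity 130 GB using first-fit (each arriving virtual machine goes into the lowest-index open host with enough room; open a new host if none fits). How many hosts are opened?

5

  100 → host 1 (new)  [load 100/130]
  10 → host 1  [load 110/130]
  100 → host 2 (new)  [load 100/130]
  80 → host 3 (new)  [load 80/130]
  20 → host 1  [load 130/130]
  100 → host 4 (new)  [load 100/130]
  40 → host 3  [load 120/130]
  30 → host 2  [load 130/130]
  20 → host 4  [load 120/130]
  20 → host 5 (new)  [load 20/130]
5 hosts opened.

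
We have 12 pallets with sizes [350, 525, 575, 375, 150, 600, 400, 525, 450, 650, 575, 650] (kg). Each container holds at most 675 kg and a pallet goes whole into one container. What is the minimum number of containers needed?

Total = 650 + 650 + 600 + 575 + 575 + 525 + 525 + 450 + 400 + 375 + 350 + 150 = 5825 kg.
Lower bound: ⌈5825/675⌉ = 9 containers.
Also, 11 pallets each exceed 675/2 kg, and no two of those can share a container, so at least 11 containers are needed.
A packing using 11 containers:
  container 1: 650 = 650
  container 2: 650 = 650
  container 3: 600 = 600
  container 4: 575 = 575
  container 5: 575 = 575
  container 6: 525 + 150 = 675
  container 7: 525 = 525
  container 8: 450 = 450
  container 9: 400 = 400
  container 10: 375 = 375
  container 11: 350 = 350
This matches the lower bound, so 11 is optimal.

11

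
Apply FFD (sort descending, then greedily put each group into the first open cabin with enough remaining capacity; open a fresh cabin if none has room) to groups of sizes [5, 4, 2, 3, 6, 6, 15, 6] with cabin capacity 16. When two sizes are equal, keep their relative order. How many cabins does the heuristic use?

3

Sorted descending: 15, 6, 6, 6, 5, 4, 3, 2.
  15 → cabin 1 (new)  [load 15/16]
  6 → cabin 2 (new)  [load 6/16]
  6 → cabin 2  [load 12/16]
  6 → cabin 3 (new)  [load 6/16]
  5 → cabin 3  [load 11/16]
  4 → cabin 2  [load 16/16]
  3 → cabin 3  [load 14/16]
  2 → cabin 3  [load 16/16]
3 cabins opened.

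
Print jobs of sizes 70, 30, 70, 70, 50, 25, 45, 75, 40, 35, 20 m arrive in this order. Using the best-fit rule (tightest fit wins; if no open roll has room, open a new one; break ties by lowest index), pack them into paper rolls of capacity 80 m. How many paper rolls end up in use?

  70 → roll 1 (new)  [load 70/80]
  30 → roll 2 (new)  [load 30/80]
  70 → roll 3 (new)  [load 70/80]
  70 → roll 4 (new)  [load 70/80]
  50 → roll 2  [load 80/80]
  25 → roll 5 (new)  [load 25/80]
  45 → roll 5  [load 70/80]
  75 → roll 6 (new)  [load 75/80]
  40 → roll 7 (new)  [load 40/80]
  35 → roll 7  [load 75/80]
  20 → roll 8 (new)  [load 20/80]
8 paper rolls opened.

8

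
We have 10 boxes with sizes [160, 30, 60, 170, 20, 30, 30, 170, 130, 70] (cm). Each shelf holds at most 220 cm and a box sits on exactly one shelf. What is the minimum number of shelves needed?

Total = 170 + 170 + 160 + 130 + 70 + 60 + 30 + 30 + 30 + 20 = 870 cm.
Lower bound: ⌈870/220⌉ = 4 shelves.
A packing using 5 shelves:
  shelf 1: 170 + 30 + 20 = 220
  shelf 2: 170 + 30 = 200
  shelf 3: 160 + 60 = 220
  shelf 4: 130 + 70 = 200
  shelf 5: 30 = 30
No arrangement into 4 shelves stays within capacity, so 5 is optimal.

5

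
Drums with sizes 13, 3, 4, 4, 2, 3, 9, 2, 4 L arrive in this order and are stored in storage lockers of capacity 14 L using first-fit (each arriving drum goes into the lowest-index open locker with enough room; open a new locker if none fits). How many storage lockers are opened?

  13 → locker 1 (new)  [load 13/14]
  3 → locker 2 (new)  [load 3/14]
  4 → locker 2  [load 7/14]
  4 → locker 2  [load 11/14]
  2 → locker 2  [load 13/14]
  3 → locker 3 (new)  [load 3/14]
  9 → locker 3  [load 12/14]
  2 → locker 3  [load 14/14]
  4 → locker 4 (new)  [load 4/14]
4 storage lockers opened.

4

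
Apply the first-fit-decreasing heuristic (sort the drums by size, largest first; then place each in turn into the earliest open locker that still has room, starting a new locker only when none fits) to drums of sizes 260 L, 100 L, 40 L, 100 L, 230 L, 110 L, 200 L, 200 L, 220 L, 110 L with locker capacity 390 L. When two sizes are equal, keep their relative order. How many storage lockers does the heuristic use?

5

Sorted descending: 260, 230, 220, 200, 200, 110, 110, 100, 100, 40.
  260 → locker 1 (new)  [load 260/390]
  230 → locker 2 (new)  [load 230/390]
  220 → locker 3 (new)  [load 220/390]
  200 → locker 4 (new)  [load 200/390]
  200 → locker 5 (new)  [load 200/390]
  110 → locker 1  [load 370/390]
  110 → locker 2  [load 340/390]
  100 → locker 3  [load 320/390]
  100 → locker 4  [load 300/390]
  40 → locker 2  [load 380/390]
5 storage lockers opened.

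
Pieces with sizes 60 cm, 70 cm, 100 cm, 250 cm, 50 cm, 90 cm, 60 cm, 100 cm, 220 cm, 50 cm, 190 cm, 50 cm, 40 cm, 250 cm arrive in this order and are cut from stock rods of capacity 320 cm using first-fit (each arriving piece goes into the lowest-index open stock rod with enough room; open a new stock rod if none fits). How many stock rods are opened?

6

  60 → stock rod 1 (new)  [load 60/320]
  70 → stock rod 1  [load 130/320]
  100 → stock rod 1  [load 230/320]
  250 → stock rod 2 (new)  [load 250/320]
  50 → stock rod 1  [load 280/320]
  90 → stock rod 3 (new)  [load 90/320]
  60 → stock rod 2  [load 310/320]
  100 → stock rod 3  [load 190/320]
  220 → stock rod 4 (new)  [load 220/320]
  50 → stock rod 3  [load 240/320]
  190 → stock rod 5 (new)  [load 190/320]
  50 → stock rod 3  [load 290/320]
  40 → stock rod 1  [load 320/320]
  250 → stock rod 6 (new)  [load 250/320]
6 stock rods opened.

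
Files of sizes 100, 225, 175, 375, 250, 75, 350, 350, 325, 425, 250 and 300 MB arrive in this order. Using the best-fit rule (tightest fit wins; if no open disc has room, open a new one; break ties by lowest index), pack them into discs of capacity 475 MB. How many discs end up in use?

  100 → disc 1 (new)  [load 100/475]
  225 → disc 1  [load 325/475]
  175 → disc 2 (new)  [load 175/475]
  375 → disc 3 (new)  [load 375/475]
  250 → disc 2  [load 425/475]
  75 → disc 3  [load 450/475]
  350 → disc 4 (new)  [load 350/475]
  350 → disc 5 (new)  [load 350/475]
  325 → disc 6 (new)  [load 325/475]
  425 → disc 7 (new)  [load 425/475]
  250 → disc 8 (new)  [load 250/475]
  300 → disc 9 (new)  [load 300/475]
9 discs opened.

9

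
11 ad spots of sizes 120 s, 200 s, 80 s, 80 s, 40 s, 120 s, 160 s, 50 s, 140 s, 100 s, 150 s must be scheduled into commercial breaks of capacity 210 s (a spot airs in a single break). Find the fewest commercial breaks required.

7

Total = 200 + 160 + 150 + 140 + 120 + 120 + 100 + 80 + 80 + 50 + 40 = 1240 s.
Lower bound: ⌈1240/210⌉ = 6 commercial breaks.
A packing using 7 commercial breaks:
  break 1: 200 = 200
  break 2: 160 + 50 = 210
  break 3: 150 + 40 = 190
  break 4: 140 = 140
  break 5: 120 + 80 = 200
  break 6: 120 + 80 = 200
  break 7: 100 = 100
No arrangement into 6 commercial breaks stays within capacity, so 7 is optimal.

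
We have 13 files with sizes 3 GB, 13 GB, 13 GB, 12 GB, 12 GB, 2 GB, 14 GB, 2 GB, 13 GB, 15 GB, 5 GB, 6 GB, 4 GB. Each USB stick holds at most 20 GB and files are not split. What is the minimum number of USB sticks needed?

7

Total = 15 + 14 + 13 + 13 + 13 + 12 + 12 + 6 + 5 + 4 + 3 + 2 + 2 = 114 GB.
Lower bound: ⌈114/20⌉ = 6 USB sticks.
Also, 7 files each exceed 10 GB, and no two of those can share a USB stick, so at least 7 USB sticks are needed.
A packing using 7 USB sticks:
  USB stick 1: 15 + 5 = 20
  USB stick 2: 14 + 6 = 20
  USB stick 3: 13 + 4 + 3 = 20
  USB stick 4: 13 + 2 + 2 = 17
  USB stick 5: 13 = 13
  USB stick 6: 12 = 12
  USB stick 7: 12 = 12
This matches the lower bound, so 7 is optimal.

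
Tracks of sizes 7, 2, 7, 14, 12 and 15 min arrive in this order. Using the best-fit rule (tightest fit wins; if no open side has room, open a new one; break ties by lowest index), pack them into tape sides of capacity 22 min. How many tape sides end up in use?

  7 → side 1 (new)  [load 7/22]
  2 → side 1  [load 9/22]
  7 → side 1  [load 16/22]
  14 → side 2 (new)  [load 14/22]
  12 → side 3 (new)  [load 12/22]
  15 → side 4 (new)  [load 15/22]
4 tape sides opened.

4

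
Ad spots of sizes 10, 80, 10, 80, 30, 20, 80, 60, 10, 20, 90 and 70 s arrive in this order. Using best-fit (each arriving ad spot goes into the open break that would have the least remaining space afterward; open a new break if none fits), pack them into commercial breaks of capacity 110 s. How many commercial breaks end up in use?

  10 → break 1 (new)  [load 10/110]
  80 → break 1  [load 90/110]
  10 → break 1  [load 100/110]
  80 → break 2 (new)  [load 80/110]
  30 → break 2  [load 110/110]
  20 → break 3 (new)  [load 20/110]
  80 → break 3  [load 100/110]
  60 → break 4 (new)  [load 60/110]
  10 → break 1  [load 110/110]
  20 → break 4  [load 80/110]
  90 → break 5 (new)  [load 90/110]
  70 → break 6 (new)  [load 70/110]
6 commercial breaks opened.

6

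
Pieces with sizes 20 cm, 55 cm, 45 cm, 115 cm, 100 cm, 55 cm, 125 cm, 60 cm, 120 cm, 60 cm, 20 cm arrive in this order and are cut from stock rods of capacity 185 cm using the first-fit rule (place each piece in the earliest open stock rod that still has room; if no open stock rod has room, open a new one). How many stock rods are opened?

5

  20 → stock rod 1 (new)  [load 20/185]
  55 → stock rod 1  [load 75/185]
  45 → stock rod 1  [load 120/185]
  115 → stock rod 2 (new)  [load 115/185]
  100 → stock rod 3 (new)  [load 100/185]
  55 → stock rod 1  [load 175/185]
  125 → stock rod 4 (new)  [load 125/185]
  60 → stock rod 2  [load 175/185]
  120 → stock rod 5 (new)  [load 120/185]
  60 → stock rod 3  [load 160/185]
  20 → stock rod 3  [load 180/185]
5 stock rods opened.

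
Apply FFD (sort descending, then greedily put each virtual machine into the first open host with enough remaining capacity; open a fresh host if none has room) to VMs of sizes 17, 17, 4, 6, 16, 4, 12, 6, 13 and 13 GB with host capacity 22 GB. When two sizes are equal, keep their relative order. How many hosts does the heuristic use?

6

Sorted descending: 17, 17, 16, 13, 13, 12, 6, 6, 4, 4.
  17 → host 1 (new)  [load 17/22]
  17 → host 2 (new)  [load 17/22]
  16 → host 3 (new)  [load 16/22]
  13 → host 4 (new)  [load 13/22]
  13 → host 5 (new)  [load 13/22]
  12 → host 6 (new)  [load 12/22]
  6 → host 3  [load 22/22]
  6 → host 4  [load 19/22]
  4 → host 1  [load 21/22]
  4 → host 2  [load 21/22]
6 hosts opened.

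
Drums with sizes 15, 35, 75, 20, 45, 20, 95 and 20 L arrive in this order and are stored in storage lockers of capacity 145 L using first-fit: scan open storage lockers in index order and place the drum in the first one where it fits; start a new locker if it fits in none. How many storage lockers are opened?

3

  15 → locker 1 (new)  [load 15/145]
  35 → locker 1  [load 50/145]
  75 → locker 1  [load 125/145]
  20 → locker 1  [load 145/145]
  45 → locker 2 (new)  [load 45/145]
  20 → locker 2  [load 65/145]
  95 → locker 3 (new)  [load 95/145]
  20 → locker 2  [load 85/145]
3 storage lockers opened.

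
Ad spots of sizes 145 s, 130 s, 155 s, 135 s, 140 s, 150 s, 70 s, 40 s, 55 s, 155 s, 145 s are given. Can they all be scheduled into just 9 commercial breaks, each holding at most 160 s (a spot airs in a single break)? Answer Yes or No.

Total = 1320 s; ⌈1320/160⌉ = 9.
The bound of 9 does not rule out 9, but exhaustive search shows no assignment into 9 commercial breaks of capacity 160 s exists — the minimum is 10.

No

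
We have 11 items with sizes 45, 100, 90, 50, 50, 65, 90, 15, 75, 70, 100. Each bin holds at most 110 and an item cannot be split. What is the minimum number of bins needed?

8

Total = 100 + 100 + 90 + 90 + 75 + 70 + 65 + 50 + 50 + 45 + 15 = 750.
Lower bound: ⌈750/110⌉ = 7 bins.
A packing using 8 bins:
  bin 1: 100 = 100
  bin 2: 100 = 100
  bin 3: 90 + 15 = 105
  bin 4: 90 = 90
  bin 5: 75 = 75
  bin 6: 70 = 70
  bin 7: 65 + 45 = 110
  bin 8: 50 + 50 = 100
No arrangement into 7 bins stays within capacity, so 8 is optimal.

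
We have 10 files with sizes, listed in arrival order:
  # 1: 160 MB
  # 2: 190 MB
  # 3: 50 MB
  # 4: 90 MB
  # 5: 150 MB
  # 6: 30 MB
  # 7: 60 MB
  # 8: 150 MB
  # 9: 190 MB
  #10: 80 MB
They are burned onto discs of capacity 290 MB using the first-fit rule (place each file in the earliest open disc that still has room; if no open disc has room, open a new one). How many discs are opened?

5

  160 → disc 1 (new)  [load 160/290]
  190 → disc 2 (new)  [load 190/290]
  50 → disc 1  [load 210/290]
  90 → disc 2  [load 280/290]
  150 → disc 3 (new)  [load 150/290]
  30 → disc 1  [load 240/290]
  60 → disc 3  [load 210/290]
  150 → disc 4 (new)  [load 150/290]
  190 → disc 5 (new)  [load 190/290]
  80 → disc 3  [load 290/290]
5 discs opened.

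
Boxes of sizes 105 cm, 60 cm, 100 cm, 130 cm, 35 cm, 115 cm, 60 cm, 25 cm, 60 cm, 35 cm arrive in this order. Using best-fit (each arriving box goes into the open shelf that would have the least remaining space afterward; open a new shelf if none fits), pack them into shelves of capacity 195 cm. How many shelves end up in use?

  105 → shelf 1 (new)  [load 105/195]
  60 → shelf 1  [load 165/195]
  100 → shelf 2 (new)  [load 100/195]
  130 → shelf 3 (new)  [load 130/195]
  35 → shelf 3  [load 165/195]
  115 → shelf 4 (new)  [load 115/195]
  60 → shelf 4  [load 175/195]
  25 → shelf 1  [load 190/195]
  60 → shelf 2  [load 160/195]
  35 → shelf 2  [load 195/195]
4 shelves opened.

4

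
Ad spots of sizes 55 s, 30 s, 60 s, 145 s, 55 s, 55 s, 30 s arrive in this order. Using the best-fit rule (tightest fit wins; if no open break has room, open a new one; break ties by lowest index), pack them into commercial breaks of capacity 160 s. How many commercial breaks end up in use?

3

  55 → break 1 (new)  [load 55/160]
  30 → break 1  [load 85/160]
  60 → break 1  [load 145/160]
  145 → break 2 (new)  [load 145/160]
  55 → break 3 (new)  [load 55/160]
  55 → break 3  [load 110/160]
  30 → break 3  [load 140/160]
3 commercial breaks opened.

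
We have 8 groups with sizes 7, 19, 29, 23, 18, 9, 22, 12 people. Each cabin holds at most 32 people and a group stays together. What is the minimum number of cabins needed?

Total = 29 + 23 + 22 + 19 + 18 + 12 + 9 + 7 = 139 people.
Lower bound: ⌈139/32⌉ = 5 cabins.
A packing using 5 cabins:
  cabin 1: 29 = 29
  cabin 2: 23 + 9 = 32
  cabin 3: 22 + 7 = 29
  cabin 4: 19 + 12 = 31
  cabin 5: 18 = 18
This matches the lower bound, so 5 is optimal.

5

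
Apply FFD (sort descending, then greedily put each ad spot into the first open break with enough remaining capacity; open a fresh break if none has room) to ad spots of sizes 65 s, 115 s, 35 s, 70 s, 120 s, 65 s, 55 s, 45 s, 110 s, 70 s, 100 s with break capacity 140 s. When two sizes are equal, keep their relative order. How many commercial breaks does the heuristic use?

7

Sorted descending: 120, 115, 110, 100, 70, 70, 65, 65, 55, 45, 35.
  120 → break 1 (new)  [load 120/140]
  115 → break 2 (new)  [load 115/140]
  110 → break 3 (new)  [load 110/140]
  100 → break 4 (new)  [load 100/140]
  70 → break 5 (new)  [load 70/140]
  70 → break 5  [load 140/140]
  65 → break 6 (new)  [load 65/140]
  65 → break 6  [load 130/140]
  55 → break 7 (new)  [load 55/140]
  45 → break 7  [load 100/140]
  35 → break 4  [load 135/140]
7 commercial breaks opened.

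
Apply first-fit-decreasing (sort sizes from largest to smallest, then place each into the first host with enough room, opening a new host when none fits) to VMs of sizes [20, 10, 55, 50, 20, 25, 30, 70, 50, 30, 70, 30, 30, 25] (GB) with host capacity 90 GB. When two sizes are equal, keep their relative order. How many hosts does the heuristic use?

Sorted descending: 70, 70, 55, 50, 50, 30, 30, 30, 30, 25, 25, 20, 20, 10.
  70 → host 1 (new)  [load 70/90]
  70 → host 2 (new)  [load 70/90]
  55 → host 3 (new)  [load 55/90]
  50 → host 4 (new)  [load 50/90]
  50 → host 5 (new)  [load 50/90]
  30 → host 3  [load 85/90]
  30 → host 4  [load 80/90]
  30 → host 5  [load 80/90]
  30 → host 6 (new)  [load 30/90]
  25 → host 6  [load 55/90]
  25 → host 6  [load 80/90]
  20 → host 1  [load 90/90]
  20 → host 2  [load 90/90]
  10 → host 4  [load 90/90]
6 hosts opened.

6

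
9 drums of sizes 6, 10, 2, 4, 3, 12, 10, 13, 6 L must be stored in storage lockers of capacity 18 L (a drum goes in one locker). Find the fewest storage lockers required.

4

Total = 13 + 12 + 10 + 10 + 6 + 6 + 4 + 3 + 2 = 66 L.
Lower bound: ⌈66/18⌉ = 4 storage lockers.
A packing using 4 storage lockers:
  locker 1: 13 + 4 = 17
  locker 2: 12 + 6 = 18
  locker 3: 10 + 6 + 2 = 18
  locker 4: 10 + 3 = 13
This matches the lower bound, so 4 is optimal.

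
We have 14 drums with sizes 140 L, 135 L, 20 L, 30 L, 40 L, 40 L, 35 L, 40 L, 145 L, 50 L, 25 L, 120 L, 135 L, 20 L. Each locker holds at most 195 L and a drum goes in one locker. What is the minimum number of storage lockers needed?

Total = 145 + 140 + 135 + 135 + 120 + 50 + 40 + 40 + 40 + 35 + 30 + 25 + 20 + 20 = 975 L.
Lower bound: ⌈975/195⌉ = 5 storage lockers.
A packing using 5 storage lockers:
  locker 1: 145 + 50 = 195
  locker 2: 140 + 30 + 25 = 195
  locker 3: 135 + 40 + 20 = 195
  locker 4: 135 + 40 + 20 = 195
  locker 5: 120 + 40 + 35 = 195
This matches the lower bound, so 5 is optimal.

5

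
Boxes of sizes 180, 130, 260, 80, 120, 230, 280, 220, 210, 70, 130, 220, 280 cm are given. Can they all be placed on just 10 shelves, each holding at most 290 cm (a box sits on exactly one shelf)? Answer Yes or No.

A valid assignment using 10 shelves:
  shelf 1: 280 = 280
  shelf 2: 280 = 280
  shelf 3: 260 = 260
  shelf 4: 230 = 230
  shelf 5: 220 + 70 = 290
  shelf 6: 220 = 220
  shelf 7: 210 + 80 = 290
  shelf 8: 180 = 180
  shelf 9: 130 + 130 = 260
  shelf 10: 120 = 120
Every load is within 290 cm, so 10 shelves suffice.

Yes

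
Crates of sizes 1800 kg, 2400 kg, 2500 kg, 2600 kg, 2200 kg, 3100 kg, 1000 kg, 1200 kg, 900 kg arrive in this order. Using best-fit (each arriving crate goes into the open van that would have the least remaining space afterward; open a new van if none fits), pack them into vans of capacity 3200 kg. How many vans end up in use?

  1800 → van 1 (new)  [load 1800/3200]
  2400 → van 2 (new)  [load 2400/3200]
  2500 → van 3 (new)  [load 2500/3200]
  2600 → van 4 (new)  [load 2600/3200]
  2200 → van 5 (new)  [load 2200/3200]
  3100 → van 6 (new)  [load 3100/3200]
  1000 → van 5  [load 3200/3200]
  1200 → van 1  [load 3000/3200]
  900 → van 7 (new)  [load 900/3200]
7 vans opened.

7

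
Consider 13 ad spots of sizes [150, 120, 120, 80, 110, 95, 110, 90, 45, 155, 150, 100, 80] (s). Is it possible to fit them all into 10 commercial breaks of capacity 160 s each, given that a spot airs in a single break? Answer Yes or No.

No

Total = 1405 s; ⌈1405/160⌉ = 9.
10 ad spots each exceed half the capacity and cannot share a break, forcing at least 10 commercial breaks.
The bound of 10 does not rule out 10, but exhaustive search shows no assignment into 10 commercial breaks of capacity 160 s exists — the minimum is 11.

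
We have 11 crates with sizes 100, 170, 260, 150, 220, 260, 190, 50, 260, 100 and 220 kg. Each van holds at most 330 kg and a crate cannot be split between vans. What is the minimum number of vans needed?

7

Total = 260 + 260 + 260 + 220 + 220 + 190 + 170 + 150 + 100 + 100 + 50 = 1980 kg.
Lower bound: ⌈1980/330⌉ = 6 vans.
Also, 7 crates each exceed 165 kg, and no two of those can share a van, so at least 7 vans are needed.
A packing using 7 vans:
  van 1: 260 + 50 = 310
  van 2: 260 = 260
  van 3: 260 = 260
  van 4: 220 + 100 = 320
  van 5: 220 + 100 = 320
  van 6: 190 = 190
  van 7: 170 + 150 = 320
This matches the lower bound, so 7 is optimal.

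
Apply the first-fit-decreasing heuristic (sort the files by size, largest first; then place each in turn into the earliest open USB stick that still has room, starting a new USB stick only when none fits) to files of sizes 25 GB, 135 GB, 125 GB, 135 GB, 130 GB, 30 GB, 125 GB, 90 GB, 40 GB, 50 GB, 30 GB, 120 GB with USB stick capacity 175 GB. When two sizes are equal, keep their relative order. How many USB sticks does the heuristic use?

Sorted descending: 135, 135, 130, 125, 125, 120, 90, 50, 40, 30, 30, 25.
  135 → USB stick 1 (new)  [load 135/175]
  135 → USB stick 2 (new)  [load 135/175]
  130 → USB stick 3 (new)  [load 130/175]
  125 → USB stick 4 (new)  [load 125/175]
  125 → USB stick 5 (new)  [load 125/175]
  120 → USB stick 6 (new)  [load 120/175]
  90 → USB stick 7 (new)  [load 90/175]
  50 → USB stick 4  [load 175/175]
  40 → USB stick 1  [load 175/175]
  30 → USB stick 2  [load 165/175]
  30 → USB stick 3  [load 160/175]
  25 → USB stick 5  [load 150/175]
7 USB sticks opened.

7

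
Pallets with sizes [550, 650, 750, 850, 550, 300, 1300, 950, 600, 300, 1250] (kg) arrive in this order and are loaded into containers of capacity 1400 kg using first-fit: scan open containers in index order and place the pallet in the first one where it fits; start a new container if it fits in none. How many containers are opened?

  550 → container 1 (new)  [load 550/1400]
  650 → container 1  [load 1200/1400]
  750 → container 2 (new)  [load 750/1400]
  850 → container 3 (new)  [load 850/1400]
  550 → container 2  [load 1300/1400]
  300 → container 3  [load 1150/1400]
  1300 → container 4 (new)  [load 1300/1400]
  950 → container 5 (new)  [load 950/1400]
  600 → container 6 (new)  [load 600/1400]
  300 → container 5  [load 1250/1400]
  1250 → container 7 (new)  [load 1250/1400]
7 containers opened.

7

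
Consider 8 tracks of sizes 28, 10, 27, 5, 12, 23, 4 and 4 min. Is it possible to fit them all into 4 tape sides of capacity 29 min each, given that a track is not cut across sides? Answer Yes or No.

Total = 113 min; ⌈113/29⌉ = 4.
The bound of 4 does not rule out 4, but exhaustive search shows no assignment into 4 tape sides of capacity 29 min exists — the minimum is 5.

No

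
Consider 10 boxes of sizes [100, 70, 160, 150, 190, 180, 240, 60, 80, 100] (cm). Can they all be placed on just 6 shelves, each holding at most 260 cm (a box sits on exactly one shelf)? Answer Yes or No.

Yes

A valid assignment using 6 shelves:
  shelf 1: 240 = 240
  shelf 2: 190 + 70 = 260
  shelf 3: 180 + 80 = 260
  shelf 4: 160 + 100 = 260
  shelf 5: 150 + 100 = 250
  shelf 6: 60 = 60
Every load is within 260 cm, so 6 shelves suffice.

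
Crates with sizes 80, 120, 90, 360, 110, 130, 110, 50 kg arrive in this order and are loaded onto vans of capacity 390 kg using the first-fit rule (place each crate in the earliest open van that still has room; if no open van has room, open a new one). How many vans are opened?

  80 → van 1 (new)  [load 80/390]
  120 → van 1  [load 200/390]
  90 → van 1  [load 290/390]
  360 → van 2 (new)  [load 360/390]
  110 → van 3 (new)  [load 110/390]
  130 → van 3  [load 240/390]
  110 → van 3  [load 350/390]
  50 → van 1  [load 340/390]
3 vans opened.

3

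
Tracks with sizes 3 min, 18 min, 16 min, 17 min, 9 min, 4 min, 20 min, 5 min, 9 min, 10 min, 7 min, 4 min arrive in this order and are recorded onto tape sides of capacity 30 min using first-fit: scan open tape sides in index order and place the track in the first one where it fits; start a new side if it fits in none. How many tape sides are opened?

5

  3 → side 1 (new)  [load 3/30]
  18 → side 1  [load 21/30]
  16 → side 2 (new)  [load 16/30]
  17 → side 3 (new)  [load 17/30]
  9 → side 1  [load 30/30]
  4 → side 2  [load 20/30]
  20 → side 4 (new)  [load 20/30]
  5 → side 2  [load 25/30]
  9 → side 3  [load 26/30]
  10 → side 4  [load 30/30]
  7 → side 5 (new)  [load 7/30]
  4 → side 2  [load 29/30]
5 tape sides opened.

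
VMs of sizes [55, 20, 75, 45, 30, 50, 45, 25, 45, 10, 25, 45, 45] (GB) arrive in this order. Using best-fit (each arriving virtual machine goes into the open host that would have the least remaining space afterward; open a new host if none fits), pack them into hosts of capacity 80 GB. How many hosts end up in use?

8

  55 → host 1 (new)  [load 55/80]
  20 → host 1  [load 75/80]
  75 → host 2 (new)  [load 75/80]
  45 → host 3 (new)  [load 45/80]
  30 → host 3  [load 75/80]
  50 → host 4 (new)  [load 50/80]
  45 → host 5 (new)  [load 45/80]
  25 → host 4  [load 75/80]
  45 → host 6 (new)  [load 45/80]
  10 → host 5  [load 55/80]
  25 → host 5  [load 80/80]
  45 → host 7 (new)  [load 45/80]
  45 → host 8 (new)  [load 45/80]
8 hosts opened.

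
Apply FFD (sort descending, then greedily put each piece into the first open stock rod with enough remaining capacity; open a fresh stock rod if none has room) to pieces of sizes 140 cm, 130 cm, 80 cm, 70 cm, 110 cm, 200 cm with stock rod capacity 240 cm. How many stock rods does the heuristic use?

Sorted descending: 200, 140, 130, 110, 80, 70.
  200 → stock rod 1 (new)  [load 200/240]
  140 → stock rod 2 (new)  [load 140/240]
  130 → stock rod 3 (new)  [load 130/240]
  110 → stock rod 3  [load 240/240]
  80 → stock rod 2  [load 220/240]
  70 → stock rod 4 (new)  [load 70/240]
4 stock rods opened.

4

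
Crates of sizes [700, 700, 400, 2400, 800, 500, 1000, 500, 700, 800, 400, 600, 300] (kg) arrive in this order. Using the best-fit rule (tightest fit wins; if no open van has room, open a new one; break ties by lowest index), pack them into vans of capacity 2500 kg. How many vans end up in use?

  700 → van 1 (new)  [load 700/2500]
  700 → van 1  [load 1400/2500]
  400 → van 1  [load 1800/2500]
  2400 → van 2 (new)  [load 2400/2500]
  800 → van 3 (new)  [load 800/2500]
  500 → van 1  [load 2300/2500]
  1000 → van 3  [load 1800/2500]
  500 → van 3  [load 2300/2500]
  700 → van 4 (new)  [load 700/2500]
  800 → van 4  [load 1500/2500]
  400 → van 4  [load 1900/2500]
  600 → van 4  [load 2500/2500]
  300 → van 5 (new)  [load 300/2500]
5 vans opened.

5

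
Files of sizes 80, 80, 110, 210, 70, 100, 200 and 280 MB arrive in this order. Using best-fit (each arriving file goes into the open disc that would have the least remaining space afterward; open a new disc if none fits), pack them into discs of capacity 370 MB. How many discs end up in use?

4

  80 → disc 1 (new)  [load 80/370]
  80 → disc 1  [load 160/370]
  110 → disc 1  [load 270/370]
  210 → disc 2 (new)  [load 210/370]
  70 → disc 1  [load 340/370]
  100 → disc 2  [load 310/370]
  200 → disc 3 (new)  [load 200/370]
  280 → disc 4 (new)  [load 280/370]
4 discs opened.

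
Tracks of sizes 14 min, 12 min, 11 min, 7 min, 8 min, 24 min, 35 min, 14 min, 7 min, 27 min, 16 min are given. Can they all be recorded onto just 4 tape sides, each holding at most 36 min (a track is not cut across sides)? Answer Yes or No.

Total = 175 min; ⌈175/36⌉ = 5.
At least 5 tape sides are required, but only 4 are allowed.

No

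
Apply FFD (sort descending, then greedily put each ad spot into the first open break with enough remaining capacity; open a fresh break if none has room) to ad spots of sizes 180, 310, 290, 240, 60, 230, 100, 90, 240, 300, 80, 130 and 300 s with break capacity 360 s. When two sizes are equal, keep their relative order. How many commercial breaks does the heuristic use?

Sorted descending: 310, 300, 300, 290, 240, 240, 230, 180, 130, 100, 90, 80, 60.
  310 → break 1 (new)  [load 310/360]
  300 → break 2 (new)  [load 300/360]
  300 → break 3 (new)  [load 300/360]
  290 → break 4 (new)  [load 290/360]
  240 → break 5 (new)  [load 240/360]
  240 → break 6 (new)  [load 240/360]
  230 → break 7 (new)  [load 230/360]
  180 → break 8 (new)  [load 180/360]
  130 → break 7  [load 360/360]
  100 → break 5  [load 340/360]
  90 → break 6  [load 330/360]
  80 → break 8  [load 260/360]
  60 → break 2  [load 360/360]
8 commercial breaks opened.

8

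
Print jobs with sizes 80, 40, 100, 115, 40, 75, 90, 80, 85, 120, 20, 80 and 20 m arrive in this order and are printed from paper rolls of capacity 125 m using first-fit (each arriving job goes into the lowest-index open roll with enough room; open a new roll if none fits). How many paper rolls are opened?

9

  80 → roll 1 (new)  [load 80/125]
  40 → roll 1  [load 120/125]
  100 → roll 2 (new)  [load 100/125]
  115 → roll 3 (new)  [load 115/125]
  40 → roll 4 (new)  [load 40/125]
  75 → roll 4  [load 115/125]
  90 → roll 5 (new)  [load 90/125]
  80 → roll 6 (new)  [load 80/125]
  85 → roll 7 (new)  [load 85/125]
  120 → roll 8 (new)  [load 120/125]
  20 → roll 2  [load 120/125]
  80 → roll 9 (new)  [load 80/125]
  20 → roll 5  [load 110/125]
9 paper rolls opened.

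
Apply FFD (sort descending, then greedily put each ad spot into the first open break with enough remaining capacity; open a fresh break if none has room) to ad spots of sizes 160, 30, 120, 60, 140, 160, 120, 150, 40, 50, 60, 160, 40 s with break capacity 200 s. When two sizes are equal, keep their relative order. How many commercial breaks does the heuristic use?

Sorted descending: 160, 160, 160, 150, 140, 120, 120, 60, 60, 50, 40, 40, 30.
  160 → break 1 (new)  [load 160/200]
  160 → break 2 (new)  [load 160/200]
  160 → break 3 (new)  [load 160/200]
  150 → break 4 (new)  [load 150/200]
  140 → break 5 (new)  [load 140/200]
  120 → break 6 (new)  [load 120/200]
  120 → break 7 (new)  [load 120/200]
  60 → break 5  [load 200/200]
  60 → break 6  [load 180/200]
  50 → break 4  [load 200/200]
  40 → break 1  [load 200/200]
  40 → break 2  [load 200/200]
  30 → break 3  [load 190/200]
7 commercial breaks opened.

7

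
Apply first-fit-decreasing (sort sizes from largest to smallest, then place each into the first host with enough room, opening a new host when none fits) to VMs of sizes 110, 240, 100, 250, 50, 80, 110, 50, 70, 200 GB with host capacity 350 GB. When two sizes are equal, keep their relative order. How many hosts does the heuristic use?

Sorted descending: 250, 240, 200, 110, 110, 100, 80, 70, 50, 50.
  250 → host 1 (new)  [load 250/350]
  240 → host 2 (new)  [load 240/350]
  200 → host 3 (new)  [load 200/350]
  110 → host 2  [load 350/350]
  110 → host 3  [load 310/350]
  100 → host 1  [load 350/350]
  80 → host 4 (new)  [load 80/350]
  70 → host 4  [load 150/350]
  50 → host 4  [load 200/350]
  50 → host 4  [load 250/350]
4 hosts opened.

4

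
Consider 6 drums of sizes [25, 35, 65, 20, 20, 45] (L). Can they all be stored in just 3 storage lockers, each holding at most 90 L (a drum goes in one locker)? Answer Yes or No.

Yes

A valid assignment using 3 storage lockers:
  locker 1: 65 + 25 = 90
  locker 2: 45 + 35 = 80
  locker 3: 20 + 20 = 40
Every load is within 90 L, so 3 storage lockers suffice.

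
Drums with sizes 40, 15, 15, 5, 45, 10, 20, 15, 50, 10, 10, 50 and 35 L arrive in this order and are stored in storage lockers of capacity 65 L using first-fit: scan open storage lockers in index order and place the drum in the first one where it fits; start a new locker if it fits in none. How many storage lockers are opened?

6

  40 → locker 1 (new)  [load 40/65]
  15 → locker 1  [load 55/65]
  15 → locker 2 (new)  [load 15/65]
  5 → locker 1  [load 60/65]
  45 → locker 2  [load 60/65]
  10 → locker 3 (new)  [load 10/65]
  20 → locker 3  [load 30/65]
  15 → locker 3  [load 45/65]
  50 → locker 4 (new)  [load 50/65]
  10 → locker 3  [load 55/65]
  10 → locker 3  [load 65/65]
  50 → locker 5 (new)  [load 50/65]
  35 → locker 6 (new)  [load 35/65]
6 storage lockers opened.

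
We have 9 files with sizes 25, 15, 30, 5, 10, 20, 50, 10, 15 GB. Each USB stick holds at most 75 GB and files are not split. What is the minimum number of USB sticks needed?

Total = 50 + 30 + 25 + 20 + 15 + 15 + 10 + 10 + 5 = 180 GB.
Lower bound: ⌈180/75⌉ = 3 USB sticks.
A packing using 3 USB sticks:
  USB stick 1: 50 + 25 = 75
  USB stick 2: 30 + 20 + 15 + 10 = 75
  USB stick 3: 15 + 10 + 5 = 30
This matches the lower bound, so 3 is optimal.

3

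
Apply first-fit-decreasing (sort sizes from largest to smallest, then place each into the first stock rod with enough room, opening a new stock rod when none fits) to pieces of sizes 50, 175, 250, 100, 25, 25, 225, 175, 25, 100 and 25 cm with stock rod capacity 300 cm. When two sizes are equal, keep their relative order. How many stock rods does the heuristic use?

4

Sorted descending: 250, 225, 175, 175, 100, 100, 50, 25, 25, 25, 25.
  250 → stock rod 1 (new)  [load 250/300]
  225 → stock rod 2 (new)  [load 225/300]
  175 → stock rod 3 (new)  [load 175/300]
  175 → stock rod 4 (new)  [load 175/300]
  100 → stock rod 3  [load 275/300]
  100 → stock rod 4  [load 275/300]
  50 → stock rod 1  [load 300/300]
  25 → stock rod 2  [load 250/300]
  25 → stock rod 2  [load 275/300]
  25 → stock rod 2  [load 300/300]
  25 → stock rod 3  [load 300/300]
4 stock rods opened.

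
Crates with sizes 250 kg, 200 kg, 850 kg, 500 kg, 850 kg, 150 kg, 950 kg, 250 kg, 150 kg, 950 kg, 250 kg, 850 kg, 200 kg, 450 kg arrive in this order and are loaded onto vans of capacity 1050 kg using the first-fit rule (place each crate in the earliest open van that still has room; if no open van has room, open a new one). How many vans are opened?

8

  250 → van 1 (new)  [load 250/1050]
  200 → van 1  [load 450/1050]
  850 → van 2 (new)  [load 850/1050]
  500 → van 1  [load 950/1050]
  850 → van 3 (new)  [load 850/1050]
  150 → van 2  [load 1000/1050]
  950 → van 4 (new)  [load 950/1050]
  250 → van 5 (new)  [load 250/1050]
  150 → van 3  [load 1000/1050]
  950 → van 6 (new)  [load 950/1050]
  250 → van 5  [load 500/1050]
  850 → van 7 (new)  [load 850/1050]
  200 → van 5  [load 700/1050]
  450 → van 8 (new)  [load 450/1050]
8 vans opened.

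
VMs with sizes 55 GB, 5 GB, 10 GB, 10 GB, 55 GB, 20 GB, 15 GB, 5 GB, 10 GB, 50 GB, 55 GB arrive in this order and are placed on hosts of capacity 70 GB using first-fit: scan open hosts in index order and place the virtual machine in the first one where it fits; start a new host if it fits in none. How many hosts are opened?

5

  55 → host 1 (new)  [load 55/70]
  5 → host 1  [load 60/70]
  10 → host 1  [load 70/70]
  10 → host 2 (new)  [load 10/70]
  55 → host 2  [load 65/70]
  20 → host 3 (new)  [load 20/70]
  15 → host 3  [load 35/70]
  5 → host 2  [load 70/70]
  10 → host 3  [load 45/70]
  50 → host 4 (new)  [load 50/70]
  55 → host 5 (new)  [load 55/70]
5 hosts opened.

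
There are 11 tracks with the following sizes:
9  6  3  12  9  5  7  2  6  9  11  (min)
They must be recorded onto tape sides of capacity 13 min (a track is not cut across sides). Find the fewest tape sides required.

Total = 12 + 11 + 9 + 9 + 9 + 7 + 6 + 6 + 5 + 3 + 2 = 79 min.
Lower bound: ⌈79/13⌉ = 7 tape sides.
A packing using 7 tape sides:
  side 1: 12 = 12
  side 2: 11 + 2 = 13
  side 3: 9 + 3 = 12
  side 4: 9 = 9
  side 5: 9 = 9
  side 6: 7 + 6 = 13
  side 7: 6 + 5 = 11
This matches the lower bound, so 7 is optimal.

7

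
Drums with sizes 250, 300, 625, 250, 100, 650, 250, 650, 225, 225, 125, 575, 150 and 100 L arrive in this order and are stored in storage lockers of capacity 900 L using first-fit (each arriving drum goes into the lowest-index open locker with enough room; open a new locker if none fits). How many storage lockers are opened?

  250 → locker 1 (new)  [load 250/900]
  300 → locker 1  [load 550/900]
  625 → locker 2 (new)  [load 625/900]
  250 → locker 1  [load 800/900]
  100 → locker 1  [load 900/900]
  650 → locker 3 (new)  [load 650/900]
  250 → locker 2  [load 875/900]
  650 → locker 4 (new)  [load 650/900]
  225 → locker 3  [load 875/900]
  225 → locker 4  [load 875/900]
  125 → locker 5 (new)  [load 125/900]
  575 → locker 5  [load 700/900]
  150 → locker 5  [load 850/900]
  100 → locker 6 (new)  [load 100/900]
6 storage lockers opened.

6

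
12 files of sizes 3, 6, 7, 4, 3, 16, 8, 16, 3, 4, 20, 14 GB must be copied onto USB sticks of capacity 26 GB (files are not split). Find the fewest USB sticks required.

Total = 20 + 16 + 16 + 14 + 8 + 7 + 6 + 4 + 4 + 3 + 3 + 3 = 104 GB.
Lower bound: ⌈104/26⌉ = 4 USB sticks.
A packing using 4 USB sticks:
  USB stick 1: 20 + 6 = 26
  USB stick 2: 16 + 7 + 3 = 26
  USB stick 3: 16 + 4 + 3 + 3 = 26
  USB stick 4: 14 + 8 + 4 = 26
This matches the lower bound, so 4 is optimal.

4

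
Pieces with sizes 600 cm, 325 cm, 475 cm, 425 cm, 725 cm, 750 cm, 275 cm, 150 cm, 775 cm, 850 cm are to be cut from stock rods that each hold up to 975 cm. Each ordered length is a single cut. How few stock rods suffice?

Total = 850 + 775 + 750 + 725 + 600 + 475 + 425 + 325 + 275 + 150 = 5350 cm.
Lower bound: ⌈5350/975⌉ = 6 stock rods.
A packing using 7 stock rods:
  stock rod 1: 850 = 850
  stock rod 2: 775 + 150 = 925
  stock rod 3: 750 = 750
  stock rod 4: 725 = 725
  stock rod 5: 600 + 325 = 925
  stock rod 6: 475 + 425 = 900
  stock rod 7: 275 = 275
No arrangement into 6 stock rods stays within capacity, so 7 is optimal.

7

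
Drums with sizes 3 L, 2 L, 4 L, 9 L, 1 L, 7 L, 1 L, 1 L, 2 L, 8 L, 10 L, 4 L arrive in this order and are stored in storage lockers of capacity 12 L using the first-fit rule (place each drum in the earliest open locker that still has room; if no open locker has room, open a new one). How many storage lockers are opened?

  3 → locker 1 (new)  [load 3/12]
  2 → locker 1  [load 5/12]
  4 → locker 1  [load 9/12]
  9 → locker 2 (new)  [load 9/12]
  1 → locker 1  [load 10/12]
  7 → locker 3 (new)  [load 7/12]
  1 → locker 1  [load 11/12]
  1 → locker 1  [load 12/12]
  2 → locker 2  [load 11/12]
  8 → locker 4 (new)  [load 8/12]
  10 → locker 5 (new)  [load 10/12]
  4 → locker 3  [load 11/12]
5 storage lockers opened.

5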